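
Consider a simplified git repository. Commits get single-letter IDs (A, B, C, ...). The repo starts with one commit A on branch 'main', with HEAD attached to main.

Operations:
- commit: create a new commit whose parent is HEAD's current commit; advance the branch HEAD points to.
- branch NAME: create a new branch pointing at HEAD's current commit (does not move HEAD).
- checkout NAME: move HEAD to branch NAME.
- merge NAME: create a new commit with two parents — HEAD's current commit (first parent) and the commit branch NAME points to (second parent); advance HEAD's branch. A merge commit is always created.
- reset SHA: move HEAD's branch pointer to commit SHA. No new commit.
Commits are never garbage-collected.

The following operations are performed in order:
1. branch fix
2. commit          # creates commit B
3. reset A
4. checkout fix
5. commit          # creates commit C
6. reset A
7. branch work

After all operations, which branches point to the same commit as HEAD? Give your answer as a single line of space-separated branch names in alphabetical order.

Answer: fix main work

Derivation:
After op 1 (branch): HEAD=main@A [fix=A main=A]
After op 2 (commit): HEAD=main@B [fix=A main=B]
After op 3 (reset): HEAD=main@A [fix=A main=A]
After op 4 (checkout): HEAD=fix@A [fix=A main=A]
After op 5 (commit): HEAD=fix@C [fix=C main=A]
After op 6 (reset): HEAD=fix@A [fix=A main=A]
After op 7 (branch): HEAD=fix@A [fix=A main=A work=A]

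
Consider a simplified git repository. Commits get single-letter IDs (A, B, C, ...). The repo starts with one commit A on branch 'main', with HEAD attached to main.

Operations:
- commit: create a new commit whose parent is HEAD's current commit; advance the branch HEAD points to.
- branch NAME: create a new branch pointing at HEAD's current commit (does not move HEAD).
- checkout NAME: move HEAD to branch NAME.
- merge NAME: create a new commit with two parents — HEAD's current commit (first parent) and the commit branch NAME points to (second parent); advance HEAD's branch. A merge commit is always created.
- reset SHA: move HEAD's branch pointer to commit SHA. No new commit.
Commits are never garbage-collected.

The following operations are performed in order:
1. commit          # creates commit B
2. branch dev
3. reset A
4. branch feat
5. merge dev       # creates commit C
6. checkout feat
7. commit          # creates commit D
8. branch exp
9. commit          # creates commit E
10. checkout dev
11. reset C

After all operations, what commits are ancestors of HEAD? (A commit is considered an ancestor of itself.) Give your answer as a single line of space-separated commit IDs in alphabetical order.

Answer: A B C

Derivation:
After op 1 (commit): HEAD=main@B [main=B]
After op 2 (branch): HEAD=main@B [dev=B main=B]
After op 3 (reset): HEAD=main@A [dev=B main=A]
After op 4 (branch): HEAD=main@A [dev=B feat=A main=A]
After op 5 (merge): HEAD=main@C [dev=B feat=A main=C]
After op 6 (checkout): HEAD=feat@A [dev=B feat=A main=C]
After op 7 (commit): HEAD=feat@D [dev=B feat=D main=C]
After op 8 (branch): HEAD=feat@D [dev=B exp=D feat=D main=C]
After op 9 (commit): HEAD=feat@E [dev=B exp=D feat=E main=C]
After op 10 (checkout): HEAD=dev@B [dev=B exp=D feat=E main=C]
After op 11 (reset): HEAD=dev@C [dev=C exp=D feat=E main=C]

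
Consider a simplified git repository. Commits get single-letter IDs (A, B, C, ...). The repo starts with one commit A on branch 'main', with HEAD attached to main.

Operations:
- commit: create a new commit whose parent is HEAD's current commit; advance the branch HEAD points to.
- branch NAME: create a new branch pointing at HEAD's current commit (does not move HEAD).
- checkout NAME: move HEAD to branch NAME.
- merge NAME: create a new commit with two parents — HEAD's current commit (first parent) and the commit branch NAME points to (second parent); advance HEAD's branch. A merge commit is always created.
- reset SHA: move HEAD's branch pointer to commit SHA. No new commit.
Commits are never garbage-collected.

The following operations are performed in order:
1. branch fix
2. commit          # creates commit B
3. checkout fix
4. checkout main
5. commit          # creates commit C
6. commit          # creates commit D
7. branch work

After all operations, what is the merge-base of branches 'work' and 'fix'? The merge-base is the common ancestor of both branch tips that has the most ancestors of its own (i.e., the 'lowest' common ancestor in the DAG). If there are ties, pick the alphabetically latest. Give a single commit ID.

After op 1 (branch): HEAD=main@A [fix=A main=A]
After op 2 (commit): HEAD=main@B [fix=A main=B]
After op 3 (checkout): HEAD=fix@A [fix=A main=B]
After op 4 (checkout): HEAD=main@B [fix=A main=B]
After op 5 (commit): HEAD=main@C [fix=A main=C]
After op 6 (commit): HEAD=main@D [fix=A main=D]
After op 7 (branch): HEAD=main@D [fix=A main=D work=D]
ancestors(work=D): ['A', 'B', 'C', 'D']
ancestors(fix=A): ['A']
common: ['A']

Answer: A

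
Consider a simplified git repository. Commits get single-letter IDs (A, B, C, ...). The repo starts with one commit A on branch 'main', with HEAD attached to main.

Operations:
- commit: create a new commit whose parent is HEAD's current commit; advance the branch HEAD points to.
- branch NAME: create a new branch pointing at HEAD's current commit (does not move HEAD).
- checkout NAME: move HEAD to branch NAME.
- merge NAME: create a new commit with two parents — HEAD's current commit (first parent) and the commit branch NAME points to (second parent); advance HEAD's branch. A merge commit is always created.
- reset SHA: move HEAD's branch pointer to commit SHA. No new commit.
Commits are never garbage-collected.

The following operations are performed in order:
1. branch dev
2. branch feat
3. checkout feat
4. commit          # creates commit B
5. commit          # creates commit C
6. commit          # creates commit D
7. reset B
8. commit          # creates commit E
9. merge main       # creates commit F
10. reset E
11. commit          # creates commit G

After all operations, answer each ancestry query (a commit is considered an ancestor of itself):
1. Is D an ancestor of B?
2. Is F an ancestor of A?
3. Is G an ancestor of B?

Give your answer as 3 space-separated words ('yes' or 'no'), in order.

After op 1 (branch): HEAD=main@A [dev=A main=A]
After op 2 (branch): HEAD=main@A [dev=A feat=A main=A]
After op 3 (checkout): HEAD=feat@A [dev=A feat=A main=A]
After op 4 (commit): HEAD=feat@B [dev=A feat=B main=A]
After op 5 (commit): HEAD=feat@C [dev=A feat=C main=A]
After op 6 (commit): HEAD=feat@D [dev=A feat=D main=A]
After op 7 (reset): HEAD=feat@B [dev=A feat=B main=A]
After op 8 (commit): HEAD=feat@E [dev=A feat=E main=A]
After op 9 (merge): HEAD=feat@F [dev=A feat=F main=A]
After op 10 (reset): HEAD=feat@E [dev=A feat=E main=A]
After op 11 (commit): HEAD=feat@G [dev=A feat=G main=A]
ancestors(B) = {A,B}; D in? no
ancestors(A) = {A}; F in? no
ancestors(B) = {A,B}; G in? no

Answer: no no no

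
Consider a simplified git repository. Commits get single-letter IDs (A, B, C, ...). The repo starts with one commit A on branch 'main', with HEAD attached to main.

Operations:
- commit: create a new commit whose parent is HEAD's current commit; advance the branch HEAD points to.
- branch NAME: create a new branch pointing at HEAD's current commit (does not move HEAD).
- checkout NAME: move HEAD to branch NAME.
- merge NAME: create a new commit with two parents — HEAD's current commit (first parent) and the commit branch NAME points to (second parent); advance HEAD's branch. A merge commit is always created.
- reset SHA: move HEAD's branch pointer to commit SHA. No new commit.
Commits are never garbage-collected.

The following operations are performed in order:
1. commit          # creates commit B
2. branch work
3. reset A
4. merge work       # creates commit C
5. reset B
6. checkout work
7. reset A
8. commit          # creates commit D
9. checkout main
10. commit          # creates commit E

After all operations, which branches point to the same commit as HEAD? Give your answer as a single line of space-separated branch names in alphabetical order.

Answer: main

Derivation:
After op 1 (commit): HEAD=main@B [main=B]
After op 2 (branch): HEAD=main@B [main=B work=B]
After op 3 (reset): HEAD=main@A [main=A work=B]
After op 4 (merge): HEAD=main@C [main=C work=B]
After op 5 (reset): HEAD=main@B [main=B work=B]
After op 6 (checkout): HEAD=work@B [main=B work=B]
After op 7 (reset): HEAD=work@A [main=B work=A]
After op 8 (commit): HEAD=work@D [main=B work=D]
After op 9 (checkout): HEAD=main@B [main=B work=D]
After op 10 (commit): HEAD=main@E [main=E work=D]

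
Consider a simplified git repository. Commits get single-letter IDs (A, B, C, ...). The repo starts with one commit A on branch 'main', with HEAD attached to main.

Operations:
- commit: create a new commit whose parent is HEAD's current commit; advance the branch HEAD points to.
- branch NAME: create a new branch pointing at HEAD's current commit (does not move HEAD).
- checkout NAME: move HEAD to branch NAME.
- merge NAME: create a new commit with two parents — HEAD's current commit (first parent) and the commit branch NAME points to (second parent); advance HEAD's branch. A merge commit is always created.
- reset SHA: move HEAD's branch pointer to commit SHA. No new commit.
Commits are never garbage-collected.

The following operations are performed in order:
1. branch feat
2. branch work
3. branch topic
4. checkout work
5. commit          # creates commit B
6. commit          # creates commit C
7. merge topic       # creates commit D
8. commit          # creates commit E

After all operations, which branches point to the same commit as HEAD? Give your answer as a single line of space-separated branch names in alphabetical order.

Answer: work

Derivation:
After op 1 (branch): HEAD=main@A [feat=A main=A]
After op 2 (branch): HEAD=main@A [feat=A main=A work=A]
After op 3 (branch): HEAD=main@A [feat=A main=A topic=A work=A]
After op 4 (checkout): HEAD=work@A [feat=A main=A topic=A work=A]
After op 5 (commit): HEAD=work@B [feat=A main=A topic=A work=B]
After op 6 (commit): HEAD=work@C [feat=A main=A topic=A work=C]
After op 7 (merge): HEAD=work@D [feat=A main=A topic=A work=D]
After op 8 (commit): HEAD=work@E [feat=A main=A topic=A work=E]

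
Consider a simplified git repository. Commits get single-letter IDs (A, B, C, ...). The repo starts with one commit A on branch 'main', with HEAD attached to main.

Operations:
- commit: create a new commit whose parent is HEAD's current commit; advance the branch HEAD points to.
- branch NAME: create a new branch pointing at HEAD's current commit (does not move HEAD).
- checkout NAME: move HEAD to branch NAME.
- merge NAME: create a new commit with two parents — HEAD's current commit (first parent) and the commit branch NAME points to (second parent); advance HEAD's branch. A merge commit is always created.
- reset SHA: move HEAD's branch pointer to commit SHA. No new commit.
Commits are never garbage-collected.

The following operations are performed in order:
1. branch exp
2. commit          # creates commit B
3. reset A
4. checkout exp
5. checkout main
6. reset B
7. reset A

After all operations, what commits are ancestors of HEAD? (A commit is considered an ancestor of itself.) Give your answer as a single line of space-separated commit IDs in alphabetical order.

Answer: A

Derivation:
After op 1 (branch): HEAD=main@A [exp=A main=A]
After op 2 (commit): HEAD=main@B [exp=A main=B]
After op 3 (reset): HEAD=main@A [exp=A main=A]
After op 4 (checkout): HEAD=exp@A [exp=A main=A]
After op 5 (checkout): HEAD=main@A [exp=A main=A]
After op 6 (reset): HEAD=main@B [exp=A main=B]
After op 7 (reset): HEAD=main@A [exp=A main=A]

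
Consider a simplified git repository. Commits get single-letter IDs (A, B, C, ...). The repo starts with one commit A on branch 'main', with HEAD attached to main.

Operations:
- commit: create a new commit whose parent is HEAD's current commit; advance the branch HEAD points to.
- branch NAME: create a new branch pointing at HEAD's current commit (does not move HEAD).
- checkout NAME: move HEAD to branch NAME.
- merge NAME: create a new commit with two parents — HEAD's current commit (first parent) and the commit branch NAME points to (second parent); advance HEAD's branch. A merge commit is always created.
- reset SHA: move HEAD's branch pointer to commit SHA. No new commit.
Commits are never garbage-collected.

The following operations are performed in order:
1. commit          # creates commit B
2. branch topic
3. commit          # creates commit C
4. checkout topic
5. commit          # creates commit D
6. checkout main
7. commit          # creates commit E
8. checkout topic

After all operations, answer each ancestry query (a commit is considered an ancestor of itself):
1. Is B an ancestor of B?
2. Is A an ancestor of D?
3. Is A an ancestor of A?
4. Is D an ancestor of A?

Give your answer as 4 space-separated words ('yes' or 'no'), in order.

After op 1 (commit): HEAD=main@B [main=B]
After op 2 (branch): HEAD=main@B [main=B topic=B]
After op 3 (commit): HEAD=main@C [main=C topic=B]
After op 4 (checkout): HEAD=topic@B [main=C topic=B]
After op 5 (commit): HEAD=topic@D [main=C topic=D]
After op 6 (checkout): HEAD=main@C [main=C topic=D]
After op 7 (commit): HEAD=main@E [main=E topic=D]
After op 8 (checkout): HEAD=topic@D [main=E topic=D]
ancestors(B) = {A,B}; B in? yes
ancestors(D) = {A,B,D}; A in? yes
ancestors(A) = {A}; A in? yes
ancestors(A) = {A}; D in? no

Answer: yes yes yes no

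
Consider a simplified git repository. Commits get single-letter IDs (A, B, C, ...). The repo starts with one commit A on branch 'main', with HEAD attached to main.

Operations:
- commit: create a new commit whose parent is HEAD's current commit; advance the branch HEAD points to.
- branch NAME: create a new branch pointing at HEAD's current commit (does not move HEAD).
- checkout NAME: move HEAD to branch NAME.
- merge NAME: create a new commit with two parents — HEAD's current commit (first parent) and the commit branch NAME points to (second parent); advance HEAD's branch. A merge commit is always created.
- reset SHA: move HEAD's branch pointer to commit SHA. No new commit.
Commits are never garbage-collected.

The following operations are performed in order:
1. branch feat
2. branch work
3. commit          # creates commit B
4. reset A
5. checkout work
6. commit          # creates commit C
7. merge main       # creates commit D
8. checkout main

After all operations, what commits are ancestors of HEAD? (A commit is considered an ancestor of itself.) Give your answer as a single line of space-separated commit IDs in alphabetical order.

After op 1 (branch): HEAD=main@A [feat=A main=A]
After op 2 (branch): HEAD=main@A [feat=A main=A work=A]
After op 3 (commit): HEAD=main@B [feat=A main=B work=A]
After op 4 (reset): HEAD=main@A [feat=A main=A work=A]
After op 5 (checkout): HEAD=work@A [feat=A main=A work=A]
After op 6 (commit): HEAD=work@C [feat=A main=A work=C]
After op 7 (merge): HEAD=work@D [feat=A main=A work=D]
After op 8 (checkout): HEAD=main@A [feat=A main=A work=D]

Answer: A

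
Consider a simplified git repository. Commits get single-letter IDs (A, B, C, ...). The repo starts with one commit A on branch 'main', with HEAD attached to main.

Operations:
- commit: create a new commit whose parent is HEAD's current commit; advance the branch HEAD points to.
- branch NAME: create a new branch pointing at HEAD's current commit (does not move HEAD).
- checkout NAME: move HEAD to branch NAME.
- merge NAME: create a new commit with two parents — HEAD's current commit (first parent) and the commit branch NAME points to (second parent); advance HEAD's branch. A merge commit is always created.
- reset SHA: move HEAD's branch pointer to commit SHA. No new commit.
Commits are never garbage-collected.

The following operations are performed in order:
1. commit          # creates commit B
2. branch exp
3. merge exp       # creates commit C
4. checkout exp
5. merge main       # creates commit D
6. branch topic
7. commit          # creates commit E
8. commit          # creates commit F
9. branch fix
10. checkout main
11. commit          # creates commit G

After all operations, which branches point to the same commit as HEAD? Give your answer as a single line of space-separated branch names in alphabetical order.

After op 1 (commit): HEAD=main@B [main=B]
After op 2 (branch): HEAD=main@B [exp=B main=B]
After op 3 (merge): HEAD=main@C [exp=B main=C]
After op 4 (checkout): HEAD=exp@B [exp=B main=C]
After op 5 (merge): HEAD=exp@D [exp=D main=C]
After op 6 (branch): HEAD=exp@D [exp=D main=C topic=D]
After op 7 (commit): HEAD=exp@E [exp=E main=C topic=D]
After op 8 (commit): HEAD=exp@F [exp=F main=C topic=D]
After op 9 (branch): HEAD=exp@F [exp=F fix=F main=C topic=D]
After op 10 (checkout): HEAD=main@C [exp=F fix=F main=C topic=D]
After op 11 (commit): HEAD=main@G [exp=F fix=F main=G topic=D]

Answer: main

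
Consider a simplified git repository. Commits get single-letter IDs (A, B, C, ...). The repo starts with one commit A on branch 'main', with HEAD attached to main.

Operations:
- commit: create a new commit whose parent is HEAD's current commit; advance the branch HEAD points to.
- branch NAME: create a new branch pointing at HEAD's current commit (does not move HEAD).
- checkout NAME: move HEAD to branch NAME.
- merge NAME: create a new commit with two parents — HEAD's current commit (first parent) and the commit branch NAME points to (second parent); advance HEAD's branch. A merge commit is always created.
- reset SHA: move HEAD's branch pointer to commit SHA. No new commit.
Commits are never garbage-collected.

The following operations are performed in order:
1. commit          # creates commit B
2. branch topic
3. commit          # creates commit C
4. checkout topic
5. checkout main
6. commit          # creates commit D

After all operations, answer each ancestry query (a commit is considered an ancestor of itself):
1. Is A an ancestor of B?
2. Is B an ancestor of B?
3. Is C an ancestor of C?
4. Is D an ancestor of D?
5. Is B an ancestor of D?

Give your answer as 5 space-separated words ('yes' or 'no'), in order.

After op 1 (commit): HEAD=main@B [main=B]
After op 2 (branch): HEAD=main@B [main=B topic=B]
After op 3 (commit): HEAD=main@C [main=C topic=B]
After op 4 (checkout): HEAD=topic@B [main=C topic=B]
After op 5 (checkout): HEAD=main@C [main=C topic=B]
After op 6 (commit): HEAD=main@D [main=D topic=B]
ancestors(B) = {A,B}; A in? yes
ancestors(B) = {A,B}; B in? yes
ancestors(C) = {A,B,C}; C in? yes
ancestors(D) = {A,B,C,D}; D in? yes
ancestors(D) = {A,B,C,D}; B in? yes

Answer: yes yes yes yes yes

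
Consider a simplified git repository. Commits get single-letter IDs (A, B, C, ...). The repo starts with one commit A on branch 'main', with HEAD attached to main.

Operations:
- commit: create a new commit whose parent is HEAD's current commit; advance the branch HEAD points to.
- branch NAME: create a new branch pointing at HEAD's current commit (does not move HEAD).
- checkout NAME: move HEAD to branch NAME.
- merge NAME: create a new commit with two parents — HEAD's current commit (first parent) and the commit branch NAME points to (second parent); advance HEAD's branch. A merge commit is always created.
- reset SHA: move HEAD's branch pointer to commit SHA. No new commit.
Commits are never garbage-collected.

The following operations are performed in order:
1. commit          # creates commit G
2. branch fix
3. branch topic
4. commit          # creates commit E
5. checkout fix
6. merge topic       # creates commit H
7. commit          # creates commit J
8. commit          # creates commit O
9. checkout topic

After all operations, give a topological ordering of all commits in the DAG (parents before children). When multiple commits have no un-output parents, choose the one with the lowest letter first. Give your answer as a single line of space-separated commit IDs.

Answer: A G E H J O

Derivation:
After op 1 (commit): HEAD=main@G [main=G]
After op 2 (branch): HEAD=main@G [fix=G main=G]
After op 3 (branch): HEAD=main@G [fix=G main=G topic=G]
After op 4 (commit): HEAD=main@E [fix=G main=E topic=G]
After op 5 (checkout): HEAD=fix@G [fix=G main=E topic=G]
After op 6 (merge): HEAD=fix@H [fix=H main=E topic=G]
After op 7 (commit): HEAD=fix@J [fix=J main=E topic=G]
After op 8 (commit): HEAD=fix@O [fix=O main=E topic=G]
After op 9 (checkout): HEAD=topic@G [fix=O main=E topic=G]
commit A: parents=[]
commit E: parents=['G']
commit G: parents=['A']
commit H: parents=['G', 'G']
commit J: parents=['H']
commit O: parents=['J']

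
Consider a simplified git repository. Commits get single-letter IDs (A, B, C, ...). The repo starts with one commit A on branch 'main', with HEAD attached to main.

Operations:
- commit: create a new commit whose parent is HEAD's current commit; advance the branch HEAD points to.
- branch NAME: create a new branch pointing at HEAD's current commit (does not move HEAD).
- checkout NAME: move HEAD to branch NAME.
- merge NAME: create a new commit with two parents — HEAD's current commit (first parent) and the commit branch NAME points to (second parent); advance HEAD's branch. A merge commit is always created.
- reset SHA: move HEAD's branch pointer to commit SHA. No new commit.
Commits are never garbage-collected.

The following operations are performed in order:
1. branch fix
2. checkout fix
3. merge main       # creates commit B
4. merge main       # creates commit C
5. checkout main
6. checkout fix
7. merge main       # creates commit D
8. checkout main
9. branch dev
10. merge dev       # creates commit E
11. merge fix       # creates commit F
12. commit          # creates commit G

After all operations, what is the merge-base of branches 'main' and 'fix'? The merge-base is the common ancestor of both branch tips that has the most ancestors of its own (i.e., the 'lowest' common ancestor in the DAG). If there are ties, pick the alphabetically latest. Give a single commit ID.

After op 1 (branch): HEAD=main@A [fix=A main=A]
After op 2 (checkout): HEAD=fix@A [fix=A main=A]
After op 3 (merge): HEAD=fix@B [fix=B main=A]
After op 4 (merge): HEAD=fix@C [fix=C main=A]
After op 5 (checkout): HEAD=main@A [fix=C main=A]
After op 6 (checkout): HEAD=fix@C [fix=C main=A]
After op 7 (merge): HEAD=fix@D [fix=D main=A]
After op 8 (checkout): HEAD=main@A [fix=D main=A]
After op 9 (branch): HEAD=main@A [dev=A fix=D main=A]
After op 10 (merge): HEAD=main@E [dev=A fix=D main=E]
After op 11 (merge): HEAD=main@F [dev=A fix=D main=F]
After op 12 (commit): HEAD=main@G [dev=A fix=D main=G]
ancestors(main=G): ['A', 'B', 'C', 'D', 'E', 'F', 'G']
ancestors(fix=D): ['A', 'B', 'C', 'D']
common: ['A', 'B', 'C', 'D']

Answer: D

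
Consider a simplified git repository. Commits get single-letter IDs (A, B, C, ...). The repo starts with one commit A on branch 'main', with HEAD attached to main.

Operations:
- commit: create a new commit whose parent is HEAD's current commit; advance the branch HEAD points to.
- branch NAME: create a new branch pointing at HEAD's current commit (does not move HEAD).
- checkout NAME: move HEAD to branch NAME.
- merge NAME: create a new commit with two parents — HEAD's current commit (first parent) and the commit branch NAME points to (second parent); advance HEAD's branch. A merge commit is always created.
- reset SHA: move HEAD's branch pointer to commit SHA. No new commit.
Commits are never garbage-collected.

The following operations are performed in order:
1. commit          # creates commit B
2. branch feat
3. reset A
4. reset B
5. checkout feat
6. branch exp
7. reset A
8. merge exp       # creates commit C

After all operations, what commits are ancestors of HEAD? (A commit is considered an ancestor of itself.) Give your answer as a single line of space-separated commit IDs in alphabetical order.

Answer: A B C

Derivation:
After op 1 (commit): HEAD=main@B [main=B]
After op 2 (branch): HEAD=main@B [feat=B main=B]
After op 3 (reset): HEAD=main@A [feat=B main=A]
After op 4 (reset): HEAD=main@B [feat=B main=B]
After op 5 (checkout): HEAD=feat@B [feat=B main=B]
After op 6 (branch): HEAD=feat@B [exp=B feat=B main=B]
After op 7 (reset): HEAD=feat@A [exp=B feat=A main=B]
After op 8 (merge): HEAD=feat@C [exp=B feat=C main=B]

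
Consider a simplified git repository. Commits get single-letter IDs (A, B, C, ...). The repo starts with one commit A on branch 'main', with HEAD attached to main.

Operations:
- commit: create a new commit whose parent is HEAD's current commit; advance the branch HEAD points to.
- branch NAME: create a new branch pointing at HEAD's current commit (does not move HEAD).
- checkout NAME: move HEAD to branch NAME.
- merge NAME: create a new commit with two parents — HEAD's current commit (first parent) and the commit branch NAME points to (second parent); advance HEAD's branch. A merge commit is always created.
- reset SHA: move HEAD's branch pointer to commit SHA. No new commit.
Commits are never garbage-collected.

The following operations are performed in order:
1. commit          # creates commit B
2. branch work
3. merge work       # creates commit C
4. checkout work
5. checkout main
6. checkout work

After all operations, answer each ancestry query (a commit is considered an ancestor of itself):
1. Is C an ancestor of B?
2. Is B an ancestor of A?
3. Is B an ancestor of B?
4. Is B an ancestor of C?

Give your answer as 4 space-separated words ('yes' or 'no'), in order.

After op 1 (commit): HEAD=main@B [main=B]
After op 2 (branch): HEAD=main@B [main=B work=B]
After op 3 (merge): HEAD=main@C [main=C work=B]
After op 4 (checkout): HEAD=work@B [main=C work=B]
After op 5 (checkout): HEAD=main@C [main=C work=B]
After op 6 (checkout): HEAD=work@B [main=C work=B]
ancestors(B) = {A,B}; C in? no
ancestors(A) = {A}; B in? no
ancestors(B) = {A,B}; B in? yes
ancestors(C) = {A,B,C}; B in? yes

Answer: no no yes yes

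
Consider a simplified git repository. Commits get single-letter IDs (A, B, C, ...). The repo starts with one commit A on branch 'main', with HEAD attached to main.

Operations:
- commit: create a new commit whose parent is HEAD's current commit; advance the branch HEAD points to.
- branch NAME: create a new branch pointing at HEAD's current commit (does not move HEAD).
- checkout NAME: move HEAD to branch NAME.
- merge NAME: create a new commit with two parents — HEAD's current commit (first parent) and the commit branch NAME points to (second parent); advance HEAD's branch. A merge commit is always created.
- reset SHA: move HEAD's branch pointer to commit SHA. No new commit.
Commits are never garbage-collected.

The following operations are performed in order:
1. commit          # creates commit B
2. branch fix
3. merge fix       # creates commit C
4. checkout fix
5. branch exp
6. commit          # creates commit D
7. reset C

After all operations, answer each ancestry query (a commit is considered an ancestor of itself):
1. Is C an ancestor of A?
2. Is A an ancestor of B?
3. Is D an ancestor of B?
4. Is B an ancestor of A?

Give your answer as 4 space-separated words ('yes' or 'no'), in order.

Answer: no yes no no

Derivation:
After op 1 (commit): HEAD=main@B [main=B]
After op 2 (branch): HEAD=main@B [fix=B main=B]
After op 3 (merge): HEAD=main@C [fix=B main=C]
After op 4 (checkout): HEAD=fix@B [fix=B main=C]
After op 5 (branch): HEAD=fix@B [exp=B fix=B main=C]
After op 6 (commit): HEAD=fix@D [exp=B fix=D main=C]
After op 7 (reset): HEAD=fix@C [exp=B fix=C main=C]
ancestors(A) = {A}; C in? no
ancestors(B) = {A,B}; A in? yes
ancestors(B) = {A,B}; D in? no
ancestors(A) = {A}; B in? no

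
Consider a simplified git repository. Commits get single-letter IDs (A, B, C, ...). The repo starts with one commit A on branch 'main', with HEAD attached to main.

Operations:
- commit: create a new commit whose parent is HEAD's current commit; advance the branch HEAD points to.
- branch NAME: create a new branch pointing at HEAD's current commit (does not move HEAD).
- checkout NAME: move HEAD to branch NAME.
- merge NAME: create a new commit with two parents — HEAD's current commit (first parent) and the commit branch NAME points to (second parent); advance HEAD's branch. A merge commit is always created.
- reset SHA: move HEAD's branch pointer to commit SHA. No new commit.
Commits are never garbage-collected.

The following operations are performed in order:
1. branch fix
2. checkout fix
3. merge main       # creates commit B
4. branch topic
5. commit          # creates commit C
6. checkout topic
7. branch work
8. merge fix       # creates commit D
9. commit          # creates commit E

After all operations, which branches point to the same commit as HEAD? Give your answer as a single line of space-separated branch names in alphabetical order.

Answer: topic

Derivation:
After op 1 (branch): HEAD=main@A [fix=A main=A]
After op 2 (checkout): HEAD=fix@A [fix=A main=A]
After op 3 (merge): HEAD=fix@B [fix=B main=A]
After op 4 (branch): HEAD=fix@B [fix=B main=A topic=B]
After op 5 (commit): HEAD=fix@C [fix=C main=A topic=B]
After op 6 (checkout): HEAD=topic@B [fix=C main=A topic=B]
After op 7 (branch): HEAD=topic@B [fix=C main=A topic=B work=B]
After op 8 (merge): HEAD=topic@D [fix=C main=A topic=D work=B]
After op 9 (commit): HEAD=topic@E [fix=C main=A topic=E work=B]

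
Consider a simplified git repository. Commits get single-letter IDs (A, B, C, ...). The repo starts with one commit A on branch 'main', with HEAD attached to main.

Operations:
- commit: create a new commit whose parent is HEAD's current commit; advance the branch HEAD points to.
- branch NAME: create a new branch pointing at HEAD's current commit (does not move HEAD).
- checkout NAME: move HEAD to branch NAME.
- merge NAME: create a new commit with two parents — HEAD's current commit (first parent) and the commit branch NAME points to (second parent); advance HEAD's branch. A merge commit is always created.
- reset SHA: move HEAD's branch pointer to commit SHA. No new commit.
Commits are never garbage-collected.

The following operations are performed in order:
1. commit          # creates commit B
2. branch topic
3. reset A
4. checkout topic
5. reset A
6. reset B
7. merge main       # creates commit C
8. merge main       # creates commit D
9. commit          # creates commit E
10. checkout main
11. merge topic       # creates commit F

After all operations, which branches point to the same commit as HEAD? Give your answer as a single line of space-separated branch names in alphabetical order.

After op 1 (commit): HEAD=main@B [main=B]
After op 2 (branch): HEAD=main@B [main=B topic=B]
After op 3 (reset): HEAD=main@A [main=A topic=B]
After op 4 (checkout): HEAD=topic@B [main=A topic=B]
After op 5 (reset): HEAD=topic@A [main=A topic=A]
After op 6 (reset): HEAD=topic@B [main=A topic=B]
After op 7 (merge): HEAD=topic@C [main=A topic=C]
After op 8 (merge): HEAD=topic@D [main=A topic=D]
After op 9 (commit): HEAD=topic@E [main=A topic=E]
After op 10 (checkout): HEAD=main@A [main=A topic=E]
After op 11 (merge): HEAD=main@F [main=F topic=E]

Answer: main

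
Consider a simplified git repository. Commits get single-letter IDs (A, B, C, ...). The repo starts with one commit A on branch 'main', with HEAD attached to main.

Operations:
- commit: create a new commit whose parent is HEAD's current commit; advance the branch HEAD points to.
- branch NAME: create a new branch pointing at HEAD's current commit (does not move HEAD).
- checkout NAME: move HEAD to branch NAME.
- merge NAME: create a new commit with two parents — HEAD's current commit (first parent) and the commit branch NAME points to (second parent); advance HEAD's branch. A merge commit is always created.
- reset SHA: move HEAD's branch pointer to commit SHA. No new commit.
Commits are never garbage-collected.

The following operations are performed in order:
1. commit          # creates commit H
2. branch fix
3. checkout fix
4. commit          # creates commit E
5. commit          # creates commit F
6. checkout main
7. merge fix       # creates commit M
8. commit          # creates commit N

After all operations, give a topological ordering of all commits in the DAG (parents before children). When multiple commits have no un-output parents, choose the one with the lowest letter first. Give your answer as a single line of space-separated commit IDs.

After op 1 (commit): HEAD=main@H [main=H]
After op 2 (branch): HEAD=main@H [fix=H main=H]
After op 3 (checkout): HEAD=fix@H [fix=H main=H]
After op 4 (commit): HEAD=fix@E [fix=E main=H]
After op 5 (commit): HEAD=fix@F [fix=F main=H]
After op 6 (checkout): HEAD=main@H [fix=F main=H]
After op 7 (merge): HEAD=main@M [fix=F main=M]
After op 8 (commit): HEAD=main@N [fix=F main=N]
commit A: parents=[]
commit E: parents=['H']
commit F: parents=['E']
commit H: parents=['A']
commit M: parents=['H', 'F']
commit N: parents=['M']

Answer: A H E F M N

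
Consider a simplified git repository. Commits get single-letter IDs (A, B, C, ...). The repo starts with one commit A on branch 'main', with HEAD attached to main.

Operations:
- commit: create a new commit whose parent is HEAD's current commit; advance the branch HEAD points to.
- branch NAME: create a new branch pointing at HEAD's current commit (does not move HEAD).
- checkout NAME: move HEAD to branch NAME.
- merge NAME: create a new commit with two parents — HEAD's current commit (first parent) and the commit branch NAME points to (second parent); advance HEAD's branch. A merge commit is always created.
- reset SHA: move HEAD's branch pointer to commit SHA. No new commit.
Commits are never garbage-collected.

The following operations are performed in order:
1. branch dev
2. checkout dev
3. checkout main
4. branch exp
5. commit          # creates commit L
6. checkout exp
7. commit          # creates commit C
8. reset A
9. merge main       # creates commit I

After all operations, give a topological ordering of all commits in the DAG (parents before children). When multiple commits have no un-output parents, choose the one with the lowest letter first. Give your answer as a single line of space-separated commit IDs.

After op 1 (branch): HEAD=main@A [dev=A main=A]
After op 2 (checkout): HEAD=dev@A [dev=A main=A]
After op 3 (checkout): HEAD=main@A [dev=A main=A]
After op 4 (branch): HEAD=main@A [dev=A exp=A main=A]
After op 5 (commit): HEAD=main@L [dev=A exp=A main=L]
After op 6 (checkout): HEAD=exp@A [dev=A exp=A main=L]
After op 7 (commit): HEAD=exp@C [dev=A exp=C main=L]
After op 8 (reset): HEAD=exp@A [dev=A exp=A main=L]
After op 9 (merge): HEAD=exp@I [dev=A exp=I main=L]
commit A: parents=[]
commit C: parents=['A']
commit I: parents=['A', 'L']
commit L: parents=['A']

Answer: A C L I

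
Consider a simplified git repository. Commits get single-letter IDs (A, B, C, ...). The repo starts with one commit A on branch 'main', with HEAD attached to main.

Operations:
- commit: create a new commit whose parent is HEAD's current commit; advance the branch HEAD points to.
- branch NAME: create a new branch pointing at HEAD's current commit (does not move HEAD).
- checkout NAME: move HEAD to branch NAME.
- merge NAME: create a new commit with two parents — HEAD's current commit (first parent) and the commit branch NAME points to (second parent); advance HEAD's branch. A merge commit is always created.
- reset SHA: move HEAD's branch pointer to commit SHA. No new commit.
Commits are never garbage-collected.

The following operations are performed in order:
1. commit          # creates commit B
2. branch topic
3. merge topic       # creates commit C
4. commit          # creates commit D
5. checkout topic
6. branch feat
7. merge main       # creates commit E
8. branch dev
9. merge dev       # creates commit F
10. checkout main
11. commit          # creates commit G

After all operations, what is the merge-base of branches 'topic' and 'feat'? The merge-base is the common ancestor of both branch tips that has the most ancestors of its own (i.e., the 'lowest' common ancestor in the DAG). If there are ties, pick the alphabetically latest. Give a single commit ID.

Answer: B

Derivation:
After op 1 (commit): HEAD=main@B [main=B]
After op 2 (branch): HEAD=main@B [main=B topic=B]
After op 3 (merge): HEAD=main@C [main=C topic=B]
After op 4 (commit): HEAD=main@D [main=D topic=B]
After op 5 (checkout): HEAD=topic@B [main=D topic=B]
After op 6 (branch): HEAD=topic@B [feat=B main=D topic=B]
After op 7 (merge): HEAD=topic@E [feat=B main=D topic=E]
After op 8 (branch): HEAD=topic@E [dev=E feat=B main=D topic=E]
After op 9 (merge): HEAD=topic@F [dev=E feat=B main=D topic=F]
After op 10 (checkout): HEAD=main@D [dev=E feat=B main=D topic=F]
After op 11 (commit): HEAD=main@G [dev=E feat=B main=G topic=F]
ancestors(topic=F): ['A', 'B', 'C', 'D', 'E', 'F']
ancestors(feat=B): ['A', 'B']
common: ['A', 'B']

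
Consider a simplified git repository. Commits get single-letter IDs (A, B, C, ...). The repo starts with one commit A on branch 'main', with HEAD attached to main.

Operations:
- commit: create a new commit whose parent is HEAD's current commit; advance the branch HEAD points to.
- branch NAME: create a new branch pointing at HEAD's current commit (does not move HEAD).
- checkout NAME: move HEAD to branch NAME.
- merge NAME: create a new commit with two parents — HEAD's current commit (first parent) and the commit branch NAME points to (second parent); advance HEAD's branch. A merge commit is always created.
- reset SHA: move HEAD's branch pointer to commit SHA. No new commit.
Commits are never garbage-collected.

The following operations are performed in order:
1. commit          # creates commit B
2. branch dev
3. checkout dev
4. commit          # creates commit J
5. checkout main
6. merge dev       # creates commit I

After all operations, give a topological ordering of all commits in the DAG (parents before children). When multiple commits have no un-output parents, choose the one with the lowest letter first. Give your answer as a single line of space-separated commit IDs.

After op 1 (commit): HEAD=main@B [main=B]
After op 2 (branch): HEAD=main@B [dev=B main=B]
After op 3 (checkout): HEAD=dev@B [dev=B main=B]
After op 4 (commit): HEAD=dev@J [dev=J main=B]
After op 5 (checkout): HEAD=main@B [dev=J main=B]
After op 6 (merge): HEAD=main@I [dev=J main=I]
commit A: parents=[]
commit B: parents=['A']
commit I: parents=['B', 'J']
commit J: parents=['B']

Answer: A B J I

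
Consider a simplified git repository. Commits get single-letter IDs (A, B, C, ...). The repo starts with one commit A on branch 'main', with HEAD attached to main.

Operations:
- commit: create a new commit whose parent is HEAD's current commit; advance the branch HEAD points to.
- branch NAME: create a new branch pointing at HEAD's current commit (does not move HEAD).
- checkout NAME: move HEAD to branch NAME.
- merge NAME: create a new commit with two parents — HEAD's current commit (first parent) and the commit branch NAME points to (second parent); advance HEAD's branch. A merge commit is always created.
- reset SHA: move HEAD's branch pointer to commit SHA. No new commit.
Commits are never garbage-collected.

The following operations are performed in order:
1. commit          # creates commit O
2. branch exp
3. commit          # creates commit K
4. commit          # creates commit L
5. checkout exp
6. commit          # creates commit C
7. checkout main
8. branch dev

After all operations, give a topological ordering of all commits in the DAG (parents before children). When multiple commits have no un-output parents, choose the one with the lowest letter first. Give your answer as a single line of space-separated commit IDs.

After op 1 (commit): HEAD=main@O [main=O]
After op 2 (branch): HEAD=main@O [exp=O main=O]
After op 3 (commit): HEAD=main@K [exp=O main=K]
After op 4 (commit): HEAD=main@L [exp=O main=L]
After op 5 (checkout): HEAD=exp@O [exp=O main=L]
After op 6 (commit): HEAD=exp@C [exp=C main=L]
After op 7 (checkout): HEAD=main@L [exp=C main=L]
After op 8 (branch): HEAD=main@L [dev=L exp=C main=L]
commit A: parents=[]
commit C: parents=['O']
commit K: parents=['O']
commit L: parents=['K']
commit O: parents=['A']

Answer: A O C K L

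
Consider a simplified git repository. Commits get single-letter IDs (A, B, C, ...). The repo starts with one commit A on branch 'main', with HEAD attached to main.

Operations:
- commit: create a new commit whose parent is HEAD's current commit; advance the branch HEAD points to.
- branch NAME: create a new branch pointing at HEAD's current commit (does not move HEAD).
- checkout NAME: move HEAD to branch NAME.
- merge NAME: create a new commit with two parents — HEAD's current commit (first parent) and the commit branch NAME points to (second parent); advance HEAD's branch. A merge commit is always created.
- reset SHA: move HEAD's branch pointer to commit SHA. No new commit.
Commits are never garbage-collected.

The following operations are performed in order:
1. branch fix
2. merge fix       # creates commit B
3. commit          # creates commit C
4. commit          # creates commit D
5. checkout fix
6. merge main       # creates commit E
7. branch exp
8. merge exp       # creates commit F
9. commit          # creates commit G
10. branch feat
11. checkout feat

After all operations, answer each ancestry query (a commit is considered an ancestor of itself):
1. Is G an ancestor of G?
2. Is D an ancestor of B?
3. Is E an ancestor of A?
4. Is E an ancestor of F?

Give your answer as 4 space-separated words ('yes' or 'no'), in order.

Answer: yes no no yes

Derivation:
After op 1 (branch): HEAD=main@A [fix=A main=A]
After op 2 (merge): HEAD=main@B [fix=A main=B]
After op 3 (commit): HEAD=main@C [fix=A main=C]
After op 4 (commit): HEAD=main@D [fix=A main=D]
After op 5 (checkout): HEAD=fix@A [fix=A main=D]
After op 6 (merge): HEAD=fix@E [fix=E main=D]
After op 7 (branch): HEAD=fix@E [exp=E fix=E main=D]
After op 8 (merge): HEAD=fix@F [exp=E fix=F main=D]
After op 9 (commit): HEAD=fix@G [exp=E fix=G main=D]
After op 10 (branch): HEAD=fix@G [exp=E feat=G fix=G main=D]
After op 11 (checkout): HEAD=feat@G [exp=E feat=G fix=G main=D]
ancestors(G) = {A,B,C,D,E,F,G}; G in? yes
ancestors(B) = {A,B}; D in? no
ancestors(A) = {A}; E in? no
ancestors(F) = {A,B,C,D,E,F}; E in? yes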